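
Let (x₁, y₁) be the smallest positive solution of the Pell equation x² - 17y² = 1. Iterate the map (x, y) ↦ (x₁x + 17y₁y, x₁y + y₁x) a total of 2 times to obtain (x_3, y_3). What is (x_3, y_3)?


Step 1: Find the fundamental solution (x₁, y₁) of x² - 17y² = 1.
  Expand √17 as a continued fraction. a₀ = ⌊√17⌋ = 4; iterate m_{k+1} = d_k·a_k − m_k, d_{k+1} = (17 − m_{k+1}²)/d_k, a_{k+1} = ⌊(a₀ + m_{k+1})/d_{k+1}⌋ (starting m₀ = 0, d₀ = 1), with convergents p_k = a_k·p_{k-1} + p_{k-2}, q_k = a_k·q_{k-1} + q_{k-2} (p₋₁ = 1, q₋₁ = 0):
  k = 0: a₀ = 4; p₀/q₀ = 4/1; p₀² − 17·q₀² = 16 − 17 = -1.
  k = 1: m = 4, d = 1, a = ⌊(4 + 4)/1⌋ = 8; p/q = (8·4 + 1)/(8·1 + 0) = 33/8; p² − 17·q² = 1089 − 1088 = 1.
  The first convergent with p² − 17·q² = 1 gives the fundamental solution (x₁, y₁) = (33, 8).
Step 2: Apply the recurrence (x_{n+1}, y_{n+1}) = (x₁x_n + 17y₁y_n, x₁y_n + y₁x_n) repeatedly.
  From (x_1, y_1) = (33, 8): x_2 = 33·33 + 17·8·8 = 2177; y_2 = 33·8 + 8·33 = 528.
  From (x_2, y_2) = (2177, 528): x_3 = 33·2177 + 17·8·528 = 143649; y_3 = 33·528 + 8·2177 = 34840.
Step 3: Verify x_3² - 17·y_3² = 20635035201 - 20635035200 = 1 (should be 1). ✓

(x_1, y_1) = (33, 8); (x_3, y_3) = (143649, 34840).


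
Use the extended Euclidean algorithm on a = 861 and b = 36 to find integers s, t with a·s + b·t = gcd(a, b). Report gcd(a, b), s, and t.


Euclidean algorithm on (861, 36) — divide until remainder is 0:
  861 = 23 · 36 + 33
  36 = 1 · 33 + 3
  33 = 11 · 3 + 0
gcd(861, 36) = 3.
Track Bezout coefficients alongside the remainders: start with r₀ = 861 = a·1 + b·0 (s = 1, t = 0) and r₁ = 36 = a·0 + b·1 (s = 0, t = 1); each new remainder r_{k+1} = r_{k-1} − q_k·r_k inherits s_{k+1} = s_{k-1} − q_k·s_k, t_{k+1} = t_{k-1} − q_k·t_k, so r_k = a·s_k + b·t_k at every step:
  q = 23: r = 33, s = 1 − 23·0 = 1, t = 0 − 23·1 = -23  (check: 861·1 + 36·(-23) = 33)
  q = 1: r = 3, s = 0 − 1·1 = -1, t = 1 − 1·(-23) = 24  (check: 861·(-1) + 36·24 = 3)
The row with r = 3 (the gcd) gives the Bezout coefficients s = -1, t = 24.
Result: 861 · (-1) + 36 · (24) = 3.

gcd(861, 36) = 3; s = -1, t = 24 (check: 861·(-1) + 36·24 = 3).


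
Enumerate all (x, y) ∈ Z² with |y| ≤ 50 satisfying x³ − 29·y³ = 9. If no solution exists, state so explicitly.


The equation is x³ - 29y³ = 9. For fixed y, x³ = 29·y³ + 9, so a solution requires the RHS to be a perfect cube.
Strategy: iterate y from -50 to 50, compute RHS = 29·y³ + 9, and check whether it is a (positive or negative) perfect cube.
Check small values of y:
  y = 0: RHS = 9 is not a perfect cube.
  y = 1: RHS = 38 is not a perfect cube.
  y = -1: RHS = -20 is not a perfect cube.
  y = 2: RHS = 241 is not a perfect cube.
  y = -2: RHS = -223 is not a perfect cube.
  y = 3: RHS = 792 is not a perfect cube.
  y = -3: RHS = -774 is not a perfect cube.
Continuing the search up to |y| = 50 finds no solutions either.
No (x, y) in the scanned range satisfies the equation.

No integer solutions with |y| ≤ 50.


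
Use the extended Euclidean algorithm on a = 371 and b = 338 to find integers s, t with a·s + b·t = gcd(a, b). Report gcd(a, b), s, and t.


Euclidean algorithm on (371, 338) — divide until remainder is 0:
  371 = 1 · 338 + 33
  338 = 10 · 33 + 8
  33 = 4 · 8 + 1
  8 = 8 · 1 + 0
gcd(371, 338) = 1.
Track Bezout coefficients alongside the remainders: start with r₀ = 371 = a·1 + b·0 (s = 1, t = 0) and r₁ = 338 = a·0 + b·1 (s = 0, t = 1); each new remainder r_{k+1} = r_{k-1} − q_k·r_k inherits s_{k+1} = s_{k-1} − q_k·s_k, t_{k+1} = t_{k-1} − q_k·t_k, so r_k = a·s_k + b·t_k at every step:
  q = 1: r = 33, s = 1 − 1·0 = 1, t = 0 − 1·1 = -1  (check: 371·1 + 338·(-1) = 33)
  q = 10: r = 8, s = 0 − 10·1 = -10, t = 1 − 10·(-1) = 11  (check: 371·(-10) + 338·11 = 8)
  q = 4: r = 1, s = 1 − 4·(-10) = 41, t = -1 − 4·11 = -45  (check: 371·41 + 338·(-45) = 1)
The row with r = 1 (the gcd) gives the Bezout coefficients s = 41, t = -45.
Result: 371 · (41) + 338 · (-45) = 1.

gcd(371, 338) = 1; s = 41, t = -45 (check: 371·41 + 338·(-45) = 1).


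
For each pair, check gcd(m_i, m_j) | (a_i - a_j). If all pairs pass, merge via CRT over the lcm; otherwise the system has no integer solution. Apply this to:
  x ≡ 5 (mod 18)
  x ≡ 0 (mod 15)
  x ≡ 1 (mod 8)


Moduli 18, 15, 8 are not pairwise coprime, so CRT works modulo lcm(m_i) when all pairwise compatibility conditions hold.
Pairwise compatibility: gcd(m_i, m_j) must divide a_i - a_j for every pair.
Merge one congruence at a time:
  Start: x ≡ 5 (mod 18).
  Combine with x ≡ 0 (mod 15): gcd(18, 15) = 3, and 0 - 5 = -5 is NOT divisible by 3.
    ⇒ system is inconsistent (no integer solution).

No solution (the system is inconsistent).


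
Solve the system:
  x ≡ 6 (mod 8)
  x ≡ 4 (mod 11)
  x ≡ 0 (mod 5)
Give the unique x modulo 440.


Moduli 8, 11, 5 are pairwise coprime; by CRT there is a unique solution modulo M = 8 · 11 · 5 = 440.
Solve pairwise, accumulating the modulus:
  Start with x ≡ 6 (mod 8).
  Combine with x ≡ 4 (mod 11): since gcd(8, 11) = 1, we get a unique residue mod 88.
    Write x = 6 + 8·t and substitute into x ≡ 4 (mod 11): 8·t ≡ 4 − 6 = -2 (mod 11).
    Reduce coefficients mod 11: 8·t ≡ 9 (mod 11).
    The inverse of 8 mod 11 is 7 (since 8·7 = 56 = 5·11 + 1), so t ≡ 7·9 = 63 ≡ 8 (mod 11).
    Then x = 6 + 8·8 = 70, valid modulo lcm(8, 11) = 88: x ≡ 70 (mod 88).
  Combine with x ≡ 0 (mod 5): since gcd(88, 5) = 1, we get a unique residue mod 440.
    Write x = 70 + 88·t and substitute into x ≡ 0 (mod 5): 88·t ≡ 0 − 70 = -70 (mod 5).
    Reduce coefficients mod 5: 3·t ≡ 0 (mod 5).
    The inverse of 3 mod 5 is 2 (since 3·2 = 6 = 1·5 + 1), so t ≡ 2·0 = 0 ≡ 0 (mod 5).
    Then x = 70 + 88·0 = 70, valid modulo lcm(88, 5) = 440: x ≡ 70 (mod 440).
Verify: 70 mod 8 = 6 ✓, 70 mod 11 = 4 ✓, 70 mod 5 = 0 ✓.

x ≡ 70 (mod 440).


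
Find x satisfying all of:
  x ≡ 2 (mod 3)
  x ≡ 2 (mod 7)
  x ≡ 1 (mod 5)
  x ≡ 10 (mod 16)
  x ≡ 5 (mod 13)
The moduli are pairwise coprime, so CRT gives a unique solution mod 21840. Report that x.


Product of moduli M = 3 · 7 · 5 · 16 · 13 = 21840.
Merge one congruence at a time:
  Start: x ≡ 2 (mod 3).
  Combine with x ≡ 2 (mod 7); new modulus lcm = 21.
    Write x = 2 + 3·t and substitute into x ≡ 2 (mod 7): 3·t ≡ 2 − 2 = 0 (mod 7).
    The inverse of 3 mod 7 is 5 (since 3·5 = 15 = 2·7 + 1), so t ≡ 5·0 = 0 ≡ 0 (mod 7).
    Then x = 2 + 3·0 = 2, valid modulo lcm(3, 7) = 21: x ≡ 2 (mod 21).
  Combine with x ≡ 1 (mod 5); new modulus lcm = 105.
    Write x = 2 + 21·t and substitute into x ≡ 1 (mod 5): 21·t ≡ 1 − 2 = -1 (mod 5).
    Reduce coefficients mod 5: 1·t ≡ 4 (mod 5).
    So t ≡ 4 (mod 5).
    Then x = 2 + 21·4 = 86, valid modulo lcm(21, 5) = 105: x ≡ 86 (mod 105).
  Combine with x ≡ 10 (mod 16); new modulus lcm = 1680.
    Write x = 86 + 105·t and substitute into x ≡ 10 (mod 16): 105·t ≡ 10 − 86 = -76 (mod 16).
    Reduce coefficients mod 16: 9·t ≡ 4 (mod 16).
    The inverse of 9 mod 16 is 9 (since 9·9 = 81 = 5·16 + 1), so t ≡ 9·4 = 36 ≡ 4 (mod 16).
    Then x = 86 + 105·4 = 506, valid modulo lcm(105, 16) = 1680: x ≡ 506 (mod 1680).
  Combine with x ≡ 5 (mod 13); new modulus lcm = 21840.
    Write x = 506 + 1680·t and substitute into x ≡ 5 (mod 13): 1680·t ≡ 5 − 506 = -501 (mod 13).
    Reduce coefficients mod 13: 3·t ≡ 6 (mod 13).
    The inverse of 3 mod 13 is 9 (since 3·9 = 27 = 2·13 + 1), so t ≡ 9·6 = 54 ≡ 2 (mod 13).
    Then x = 506 + 1680·2 = 3866, valid modulo lcm(1680, 13) = 21840: x ≡ 3866 (mod 21840).
Verify against each original: 3866 mod 3 = 2, 3866 mod 7 = 2, 3866 mod 5 = 1, 3866 mod 16 = 10, 3866 mod 13 = 5.

x ≡ 3866 (mod 21840).


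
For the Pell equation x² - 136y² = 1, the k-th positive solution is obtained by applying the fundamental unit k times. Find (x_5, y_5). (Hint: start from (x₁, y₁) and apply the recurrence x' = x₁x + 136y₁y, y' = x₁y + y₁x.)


Step 1: Find the fundamental solution (x₁, y₁) of x² - 136y² = 1.
  Expand √136 as a continued fraction. a₀ = ⌊√136⌋ = 11; iterate m_{k+1} = d_k·a_k − m_k, d_{k+1} = (136 − m_{k+1}²)/d_k, a_{k+1} = ⌊(a₀ + m_{k+1})/d_{k+1}⌋ (starting m₀ = 0, d₀ = 1), with convergents p_k = a_k·p_{k-1} + p_{k-2}, q_k = a_k·q_{k-1} + q_{k-2} (p₋₁ = 1, q₋₁ = 0):
  k = 0: a₀ = 11; p₀/q₀ = 11/1; p₀² − 136·q₀² = 121 − 136 = -15.
  k = 1: m = 11, d = 15, a = ⌊(11 + 11)/15⌋ = 1; p/q = (1·11 + 1)/(1·1 + 0) = 12/1; p² − 136·q² = 144 − 136 = 8.
  k = 2: m = 4, d = 8, a = ⌊(11 + 4)/8⌋ = 1; p/q = (1·12 + 11)/(1·1 + 1) = 23/2; p² − 136·q² = 529 − 544 = -15.
  k = 3: m = 4, d = 15, a = ⌊(11 + 4)/15⌋ = 1; p/q = (1·23 + 12)/(1·2 + 1) = 35/3; p² − 136·q² = 1225 − 1224 = 1.
  The first convergent with p² − 136·q² = 1 gives the fundamental solution (x₁, y₁) = (35, 3).
Step 2: Apply the recurrence (x_{n+1}, y_{n+1}) = (x₁x_n + 136y₁y_n, x₁y_n + y₁x_n) repeatedly.
  From (x_1, y_1) = (35, 3): x_2 = 35·35 + 136·3·3 = 2449; y_2 = 35·3 + 3·35 = 210.
  From (x_2, y_2) = (2449, 210): x_3 = 35·2449 + 136·3·210 = 171395; y_3 = 35·210 + 3·2449 = 14697.
  From (x_3, y_3) = (171395, 14697): x_4 = 35·171395 + 136·3·14697 = 11995201; y_4 = 35·14697 + 3·171395 = 1028580.
  From (x_4, y_4) = (11995201, 1028580): x_5 = 35·11995201 + 136·3·1028580 = 839492675; y_5 = 35·1028580 + 3·11995201 = 71985903.
Step 3: Verify x_5² - 136·y_5² = 704747951378655625 - 704747951378655624 = 1 (should be 1). ✓

(x_1, y_1) = (35, 3); (x_5, y_5) = (839492675, 71985903).


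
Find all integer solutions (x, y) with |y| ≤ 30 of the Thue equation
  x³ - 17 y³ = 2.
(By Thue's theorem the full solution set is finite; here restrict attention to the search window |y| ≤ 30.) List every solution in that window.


The equation is x³ - 17y³ = 2. For fixed y, x³ = 17·y³ + 2, so a solution requires the RHS to be a perfect cube.
Strategy: iterate y from -30 to 30, compute RHS = 17·y³ + 2, and check whether it is a (positive or negative) perfect cube.
Check small values of y:
  y = 0: RHS = 2 is not a perfect cube.
  y = 1: RHS = 19 is not a perfect cube.
  y = -1: RHS = -15 is not a perfect cube.
  y = 2: RHS = 138 is not a perfect cube.
  y = -2: RHS = -134 is not a perfect cube.
  y = 3: RHS = 461 is not a perfect cube.
  y = -3: RHS = -457 is not a perfect cube.
Continuing the search up to |y| = 30 finds no solutions either.
No (x, y) in the scanned range satisfies the equation.

No integer solutions with |y| ≤ 30.


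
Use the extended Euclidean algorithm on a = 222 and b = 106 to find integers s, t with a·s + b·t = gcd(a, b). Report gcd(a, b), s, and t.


Euclidean algorithm on (222, 106) — divide until remainder is 0:
  222 = 2 · 106 + 10
  106 = 10 · 10 + 6
  10 = 1 · 6 + 4
  6 = 1 · 4 + 2
  4 = 2 · 2 + 0
gcd(222, 106) = 2.
Track Bezout coefficients alongside the remainders: start with r₀ = 222 = a·1 + b·0 (s = 1, t = 0) and r₁ = 106 = a·0 + b·1 (s = 0, t = 1); each new remainder r_{k+1} = r_{k-1} − q_k·r_k inherits s_{k+1} = s_{k-1} − q_k·s_k, t_{k+1} = t_{k-1} − q_k·t_k, so r_k = a·s_k + b·t_k at every step:
  q = 2: r = 10, s = 1 − 2·0 = 1, t = 0 − 2·1 = -2  (check: 222·1 + 106·(-2) = 10)
  q = 10: r = 6, s = 0 − 10·1 = -10, t = 1 − 10·(-2) = 21  (check: 222·(-10) + 106·21 = 6)
  q = 1: r = 4, s = 1 − 1·(-10) = 11, t = -2 − 1·21 = -23  (check: 222·11 + 106·(-23) = 4)
  q = 1: r = 2, s = -10 − 1·11 = -21, t = 21 − 1·(-23) = 44  (check: 222·(-21) + 106·44 = 2)
The row with r = 2 (the gcd) gives the Bezout coefficients s = -21, t = 44.
Result: 222 · (-21) + 106 · (44) = 2.

gcd(222, 106) = 2; s = -21, t = 44 (check: 222·(-21) + 106·44 = 2).


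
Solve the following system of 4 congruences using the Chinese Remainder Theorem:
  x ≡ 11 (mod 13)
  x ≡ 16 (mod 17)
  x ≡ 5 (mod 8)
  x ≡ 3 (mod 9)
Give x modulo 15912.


Product of moduli M = 13 · 17 · 8 · 9 = 15912.
Merge one congruence at a time:
  Start: x ≡ 11 (mod 13).
  Combine with x ≡ 16 (mod 17); new modulus lcm = 221.
    Write x = 11 + 13·t and substitute into x ≡ 16 (mod 17): 13·t ≡ 16 − 11 = 5 (mod 17).
    The inverse of 13 mod 17 is 4 (since 13·4 = 52 = 3·17 + 1), so t ≡ 4·5 = 20 ≡ 3 (mod 17).
    Then x = 11 + 13·3 = 50, valid modulo lcm(13, 17) = 221: x ≡ 50 (mod 221).
  Combine with x ≡ 5 (mod 8); new modulus lcm = 1768.
    Write x = 50 + 221·t and substitute into x ≡ 5 (mod 8): 221·t ≡ 5 − 50 = -45 (mod 8).
    Reduce coefficients mod 8: 5·t ≡ 3 (mod 8).
    The inverse of 5 mod 8 is 5 (since 5·5 = 25 = 3·8 + 1), so t ≡ 5·3 = 15 ≡ 7 (mod 8).
    Then x = 50 + 221·7 = 1597, valid modulo lcm(221, 8) = 1768: x ≡ 1597 (mod 1768).
  Combine with x ≡ 3 (mod 9); new modulus lcm = 15912.
    Write x = 1597 + 1768·t and substitute into x ≡ 3 (mod 9): 1768·t ≡ 3 − 1597 = -1594 (mod 9).
    Reduce coefficients mod 9: 4·t ≡ 8 (mod 9).
    The inverse of 4 mod 9 is 7 (since 4·7 = 28 = 3·9 + 1), so t ≡ 7·8 = 56 ≡ 2 (mod 9).
    Then x = 1597 + 1768·2 = 5133, valid modulo lcm(1768, 9) = 15912: x ≡ 5133 (mod 15912).
Verify against each original: 5133 mod 13 = 11, 5133 mod 17 = 16, 5133 mod 8 = 5, 5133 mod 9 = 3.

x ≡ 5133 (mod 15912).


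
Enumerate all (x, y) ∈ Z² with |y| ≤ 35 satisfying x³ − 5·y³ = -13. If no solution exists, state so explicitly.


The equation is x³ - 5y³ = -13. For fixed y, x³ = 5·y³ − 13, so a solution requires the RHS to be a perfect cube.
Strategy: iterate y from -35 to 35, compute RHS = 5·y³ − 13, and check whether it is a (positive or negative) perfect cube.
Check small values of y:
  y = 0: RHS = -13 is not a perfect cube.
  y = 1: RHS = -8 = (-2)³ ⇒ x = -2 works.
  y = -1: RHS = -18 is not a perfect cube.
  y = 2: RHS = 27 = (3)³ ⇒ x = 3 works.
  y = -2: RHS = -53 is not a perfect cube.
  y = 3: RHS = 122 is not a perfect cube.
  y = -3: RHS = -148 is not a perfect cube.
Continuing, at y = -7: RHS = -1728 = (-12)³ ⇒ x = -12 works.
Searching the remaining y in |y| ≤ 35 finds no further solutions.
Collected solutions: (-2, 1), (3, 2), (-12, -7).

Solutions (with |y| ≤ 35): (-2, 1), (3, 2), (-12, -7).


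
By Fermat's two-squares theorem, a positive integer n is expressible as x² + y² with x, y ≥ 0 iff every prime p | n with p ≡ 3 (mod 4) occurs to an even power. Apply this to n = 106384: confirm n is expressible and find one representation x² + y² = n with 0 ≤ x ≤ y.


Step 1: Factor n = 106384 = 2^4 · 61 · 109.
Step 2: Check the mod-4 condition on each prime factor: 2 = 2 (special); 61 ≡ 1 (mod 4), exponent 1; 109 ≡ 1 (mod 4), exponent 1.
All primes ≡ 3 (mod 4) appear to even exponent (or don't appear), so by the two-squares theorem n IS expressible as a sum of two squares.
Step 3: Build a representation. Group n = k² · m with k = 4 and m = 61 · 109 = 6649 (a product of primes ≡ 1 (mod 4)); a representation of m scales to one of n via (k·x)² + (k·y)² = k²(x² + y²). Each prime p ≡ 1 (mod 4) is itself a sum of two squares; find a² by testing p − a² for a perfect square:
  61: 61 − 1² = 60, 61 − 2² = 57, 61 − 3² = 52, 61 − 4² = 45, 61 − 5² = 36 = 6² ⇒ 61 = 5² + 6².
  109: 109 − 1² = 108, 109 − 2² = 105, 109 − 3² = 100 = 10² ⇒ 109 = 3² + 10².
  Combine using the Brahmagupta–Fibonacci identity (a² + b²)(c² + d²) = (ac − bd)² + (ad + bc)² = (ac + bd)² + (ad − bc)²:
  61 · 109 = 6649: from (5² + 6²)(3² + 10²), take (5·3 − 6·10, 5·10 + 6·3) = (15 − 60, 50 + 18) = (-45, 68); dropping signs (only squares matter) gives (45, 68); check 45² + 68² = 2025 + 4624 = 6649 ✓.
  Scale by k = 4: (4·45, 4·68) = (180, 272).
Step 4: Order so x ≤ y and verify: 180² + 272² = 32400 + 73984 = 106384 = n. ✓

n = 106384 = 180² + 272² (one valid representation with x ≤ y).


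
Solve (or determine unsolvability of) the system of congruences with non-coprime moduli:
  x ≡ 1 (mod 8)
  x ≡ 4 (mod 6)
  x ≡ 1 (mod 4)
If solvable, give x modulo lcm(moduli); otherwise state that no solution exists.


Moduli 8, 6, 4 are not pairwise coprime, so CRT works modulo lcm(m_i) when all pairwise compatibility conditions hold.
Pairwise compatibility: gcd(m_i, m_j) must divide a_i - a_j for every pair.
Merge one congruence at a time:
  Start: x ≡ 1 (mod 8).
  Combine with x ≡ 4 (mod 6): gcd(8, 6) = 2, and 4 - 1 = 3 is NOT divisible by 2.
    ⇒ system is inconsistent (no integer solution).

No solution (the system is inconsistent).


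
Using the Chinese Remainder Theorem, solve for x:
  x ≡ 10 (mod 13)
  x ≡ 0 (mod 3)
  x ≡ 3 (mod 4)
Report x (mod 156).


Moduli 13, 3, 4 are pairwise coprime; by CRT there is a unique solution modulo M = 13 · 3 · 4 = 156.
Solve pairwise, accumulating the modulus:
  Start with x ≡ 10 (mod 13).
  Combine with x ≡ 0 (mod 3): since gcd(13, 3) = 1, we get a unique residue mod 39.
    Write x = 10 + 13·t and substitute into x ≡ 0 (mod 3): 13·t ≡ 0 − 10 = -10 (mod 3).
    Reduce coefficients mod 3: 1·t ≡ 2 (mod 3).
    So t ≡ 2 (mod 3).
    Then x = 10 + 13·2 = 36, valid modulo lcm(13, 3) = 39: x ≡ 36 (mod 39).
  Combine with x ≡ 3 (mod 4): since gcd(39, 4) = 1, we get a unique residue mod 156.
    Write x = 36 + 39·t and substitute into x ≡ 3 (mod 4): 39·t ≡ 3 − 36 = -33 (mod 4).
    Reduce coefficients mod 4: 3·t ≡ 3 (mod 4).
    The inverse of 3 mod 4 is 3 (since 3·3 = 9 = 2·4 + 1), so t ≡ 3·3 = 9 ≡ 1 (mod 4).
    Then x = 36 + 39·1 = 75, valid modulo lcm(39, 4) = 156: x ≡ 75 (mod 156).
Verify: 75 mod 13 = 10 ✓, 75 mod 3 = 0 ✓, 75 mod 4 = 3 ✓.

x ≡ 75 (mod 156).


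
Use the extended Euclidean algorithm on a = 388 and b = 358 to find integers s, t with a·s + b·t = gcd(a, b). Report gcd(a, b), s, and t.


Euclidean algorithm on (388, 358) — divide until remainder is 0:
  388 = 1 · 358 + 30
  358 = 11 · 30 + 28
  30 = 1 · 28 + 2
  28 = 14 · 2 + 0
gcd(388, 358) = 2.
Track Bezout coefficients alongside the remainders: start with r₀ = 388 = a·1 + b·0 (s = 1, t = 0) and r₁ = 358 = a·0 + b·1 (s = 0, t = 1); each new remainder r_{k+1} = r_{k-1} − q_k·r_k inherits s_{k+1} = s_{k-1} − q_k·s_k, t_{k+1} = t_{k-1} − q_k·t_k, so r_k = a·s_k + b·t_k at every step:
  q = 1: r = 30, s = 1 − 1·0 = 1, t = 0 − 1·1 = -1  (check: 388·1 + 358·(-1) = 30)
  q = 11: r = 28, s = 0 − 11·1 = -11, t = 1 − 11·(-1) = 12  (check: 388·(-11) + 358·12 = 28)
  q = 1: r = 2, s = 1 − 1·(-11) = 12, t = -1 − 1·12 = -13  (check: 388·12 + 358·(-13) = 2)
The row with r = 2 (the gcd) gives the Bezout coefficients s = 12, t = -13.
Result: 388 · (12) + 358 · (-13) = 2.

gcd(388, 358) = 2; s = 12, t = -13 (check: 388·12 + 358·(-13) = 2).


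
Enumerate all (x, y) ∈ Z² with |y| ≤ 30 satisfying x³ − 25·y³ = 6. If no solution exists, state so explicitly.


The equation is x³ - 25y³ = 6. For fixed y, x³ = 25·y³ + 6, so a solution requires the RHS to be a perfect cube.
Strategy: iterate y from -30 to 30, compute RHS = 25·y³ + 6, and check whether it is a (positive or negative) perfect cube.
Check small values of y:
  y = 0: RHS = 6 is not a perfect cube.
  y = 1: RHS = 31 is not a perfect cube.
  y = -1: RHS = -19 is not a perfect cube.
  y = 2: RHS = 206 is not a perfect cube.
  y = -2: RHS = -194 is not a perfect cube.
  y = 3: RHS = 681 is not a perfect cube.
  y = -3: RHS = -669 is not a perfect cube.
Continuing the search up to |y| = 30 finds no solutions either.
No (x, y) in the scanned range satisfies the equation.

No integer solutions with |y| ≤ 30.


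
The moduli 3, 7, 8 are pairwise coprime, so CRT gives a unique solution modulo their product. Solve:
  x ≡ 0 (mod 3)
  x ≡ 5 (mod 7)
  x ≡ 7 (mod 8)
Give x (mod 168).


Moduli 3, 7, 8 are pairwise coprime; by CRT there is a unique solution modulo M = 3 · 7 · 8 = 168.
Solve pairwise, accumulating the modulus:
  Start with x ≡ 0 (mod 3).
  Combine with x ≡ 5 (mod 7): since gcd(3, 7) = 1, we get a unique residue mod 21.
    Write x = 0 + 3·t and substitute into x ≡ 5 (mod 7): 3·t ≡ 5 − 0 = 5 (mod 7).
    The inverse of 3 mod 7 is 5 (since 3·5 = 15 = 2·7 + 1), so t ≡ 5·5 = 25 ≡ 4 (mod 7).
    Then x = 0 + 3·4 = 12, valid modulo lcm(3, 7) = 21: x ≡ 12 (mod 21).
  Combine with x ≡ 7 (mod 8): since gcd(21, 8) = 1, we get a unique residue mod 168.
    Write x = 12 + 21·t and substitute into x ≡ 7 (mod 8): 21·t ≡ 7 − 12 = -5 (mod 8).
    Reduce coefficients mod 8: 5·t ≡ 3 (mod 8).
    The inverse of 5 mod 8 is 5 (since 5·5 = 25 = 3·8 + 1), so t ≡ 5·3 = 15 ≡ 7 (mod 8).
    Then x = 12 + 21·7 = 159, valid modulo lcm(21, 8) = 168: x ≡ 159 (mod 168).
Verify: 159 mod 3 = 0 ✓, 159 mod 7 = 5 ✓, 159 mod 8 = 7 ✓.

x ≡ 159 (mod 168).


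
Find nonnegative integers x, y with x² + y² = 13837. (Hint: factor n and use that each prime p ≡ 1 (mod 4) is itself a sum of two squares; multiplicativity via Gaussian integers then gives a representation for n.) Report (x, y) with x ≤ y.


Step 1: Factor n = 13837 = 101 · 137.
Step 2: Check the mod-4 condition on each prime factor: 101 ≡ 1 (mod 4), exponent 1; 137 ≡ 1 (mod 4), exponent 1.
All primes ≡ 3 (mod 4) appear to even exponent (or don't appear), so by the two-squares theorem n IS expressible as a sum of two squares.
Step 3: Build a representation. Here n = 101 · 137 is a product of primes ≡ 1 (mod 4). Each prime p ≡ 1 (mod 4) is itself a sum of two squares; find a² by testing p − a² for a perfect square:
  101: 101 − 1² = 100 = 10² ⇒ 101 = 1² + 10².
  137: 137 − 1² = 136, 137 − 2² = 133, 137 − 3² = 128, 137 − 4² = 121 = 11² ⇒ 137 = 4² + 11².
  Combine using the Brahmagupta–Fibonacci identity (a² + b²)(c² + d²) = (ac − bd)² + (ad + bc)² = (ac + bd)² + (ad − bc)²:
  101 · 137 = 13837: from (1² + 10²)(4² + 11²), take (1·4 − 10·11, 1·11 + 10·4) = (4 − 110, 11 + 40) = (-106, 51); dropping signs (only squares matter) gives (106, 51); check 106² + 51² = 11236 + 2601 = 13837 ✓.
Step 4: Order so x ≤ y and verify: 51² + 106² = 2601 + 11236 = 13837 = n. ✓

n = 13837 = 51² + 106² (one valid representation with x ≤ y).


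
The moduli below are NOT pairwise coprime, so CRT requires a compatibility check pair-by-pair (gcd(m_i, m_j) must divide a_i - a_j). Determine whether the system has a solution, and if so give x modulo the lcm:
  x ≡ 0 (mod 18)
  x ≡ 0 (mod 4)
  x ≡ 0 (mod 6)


Moduli 18, 4, 6 are not pairwise coprime, so CRT works modulo lcm(m_i) when all pairwise compatibility conditions hold.
Pairwise compatibility: gcd(m_i, m_j) must divide a_i - a_j for every pair.
Merge one congruence at a time:
  Start: x ≡ 0 (mod 18).
  Combine with x ≡ 0 (mod 4): gcd(18, 4) = 2; 0 - 0 = 0, which IS divisible by 2, so compatible.
    Write x = 0 + 18·t and substitute into x ≡ 0 (mod 4): 18·t ≡ 0 − 0 = 0 (mod 4).
    Divide the congruence (and modulus) by g = 2: 9·t ≡ 0 (mod 2).
    Reduce coefficients mod 2: 1·t ≡ 0 (mod 2).
    So t ≡ 0 (mod 2).
    Then x = 0 + 18·0 = 0, valid modulo lcm(18, 4) = 36: x ≡ 0 (mod 36).
  Combine with x ≡ 0 (mod 6): gcd(36, 6) = 6; 0 - 0 = 0, which IS divisible by 6, so compatible.
    Write x = 0 + 36·t and substitute into x ≡ 0 (mod 6): 36·t ≡ 0 − 0 = 0 (mod 6).
    Divide the congruence (and modulus) by g = 6: 6·t ≡ 0 (mod 1).
    Modulo 1 every t works; take t = 0.
    Then x = 0 + 36·0 = 0, valid modulo lcm(36, 6) = 36: x ≡ 0 (mod 36).
Verify: 0 mod 18 = 0, 0 mod 4 = 0, 0 mod 6 = 0.

x ≡ 0 (mod 36).


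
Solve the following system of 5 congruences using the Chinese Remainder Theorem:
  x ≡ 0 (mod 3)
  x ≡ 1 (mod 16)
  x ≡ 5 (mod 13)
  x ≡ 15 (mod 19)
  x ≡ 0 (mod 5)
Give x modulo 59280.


Product of moduli M = 3 · 16 · 13 · 19 · 5 = 59280.
Merge one congruence at a time:
  Start: x ≡ 0 (mod 3).
  Combine with x ≡ 1 (mod 16); new modulus lcm = 48.
    Write x = 0 + 3·t and substitute into x ≡ 1 (mod 16): 3·t ≡ 1 − 0 = 1 (mod 16).
    The inverse of 3 mod 16 is 11 (since 3·11 = 33 = 2·16 + 1), so t ≡ 11·1 = 11 ≡ 11 (mod 16).
    Then x = 0 + 3·11 = 33, valid modulo lcm(3, 16) = 48: x ≡ 33 (mod 48).
  Combine with x ≡ 5 (mod 13); new modulus lcm = 624.
    Write x = 33 + 48·t and substitute into x ≡ 5 (mod 13): 48·t ≡ 5 − 33 = -28 (mod 13).
    Reduce coefficients mod 13: 9·t ≡ 11 (mod 13).
    The inverse of 9 mod 13 is 3 (since 9·3 = 27 = 2·13 + 1), so t ≡ 3·11 = 33 ≡ 7 (mod 13).
    Then x = 33 + 48·7 = 369, valid modulo lcm(48, 13) = 624: x ≡ 369 (mod 624).
  Combine with x ≡ 15 (mod 19); new modulus lcm = 11856.
    Write x = 369 + 624·t and substitute into x ≡ 15 (mod 19): 624·t ≡ 15 − 369 = -354 (mod 19).
    Reduce coefficients mod 19: 16·t ≡ 7 (mod 19).
    The inverse of 16 mod 19 is 6 (since 16·6 = 96 = 5·19 + 1), so t ≡ 6·7 = 42 ≡ 4 (mod 19).
    Then x = 369 + 624·4 = 2865, valid modulo lcm(624, 19) = 11856: x ≡ 2865 (mod 11856).
  Combine with x ≡ 0 (mod 5); new modulus lcm = 59280.
    Write x = 2865 + 11856·t and substitute into x ≡ 0 (mod 5): 11856·t ≡ 0 − 2865 = -2865 (mod 5).
    Reduce coefficients mod 5: 1·t ≡ 0 (mod 5).
    So t ≡ 0 (mod 5).
    Then x = 2865 + 11856·0 = 2865, valid modulo lcm(11856, 5) = 59280: x ≡ 2865 (mod 59280).
Verify against each original: 2865 mod 3 = 0, 2865 mod 16 = 1, 2865 mod 13 = 5, 2865 mod 19 = 15, 2865 mod 5 = 0.

x ≡ 2865 (mod 59280).


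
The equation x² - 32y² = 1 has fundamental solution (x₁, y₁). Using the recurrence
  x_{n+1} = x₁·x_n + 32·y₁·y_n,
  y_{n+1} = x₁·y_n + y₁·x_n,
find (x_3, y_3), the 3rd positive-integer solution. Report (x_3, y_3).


Step 1: Find the fundamental solution (x₁, y₁) of x² - 32y² = 1.
  Expand √32 as a continued fraction. a₀ = ⌊√32⌋ = 5; iterate m_{k+1} = d_k·a_k − m_k, d_{k+1} = (32 − m_{k+1}²)/d_k, a_{k+1} = ⌊(a₀ + m_{k+1})/d_{k+1}⌋ (starting m₀ = 0, d₀ = 1), with convergents p_k = a_k·p_{k-1} + p_{k-2}, q_k = a_k·q_{k-1} + q_{k-2} (p₋₁ = 1, q₋₁ = 0):
  k = 0: a₀ = 5; p₀/q₀ = 5/1; p₀² − 32·q₀² = 25 − 32 = -7.
  k = 1: m = 5, d = 7, a = ⌊(5 + 5)/7⌋ = 1; p/q = (1·5 + 1)/(1·1 + 0) = 6/1; p² − 32·q² = 36 − 32 = 4.
  k = 2: m = 2, d = 4, a = ⌊(5 + 2)/4⌋ = 1; p/q = (1·6 + 5)/(1·1 + 1) = 11/2; p² − 32·q² = 121 − 128 = -7.
  k = 3: m = 2, d = 7, a = ⌊(5 + 2)/7⌋ = 1; p/q = (1·11 + 6)/(1·2 + 1) = 17/3; p² − 32·q² = 289 − 288 = 1.
  The first convergent with p² − 32·q² = 1 gives the fundamental solution (x₁, y₁) = (17, 3).
Step 2: Apply the recurrence (x_{n+1}, y_{n+1}) = (x₁x_n + 32y₁y_n, x₁y_n + y₁x_n) repeatedly.
  From (x_1, y_1) = (17, 3): x_2 = 17·17 + 32·3·3 = 577; y_2 = 17·3 + 3·17 = 102.
  From (x_2, y_2) = (577, 102): x_3 = 17·577 + 32·3·102 = 19601; y_3 = 17·102 + 3·577 = 3465.
Step 3: Verify x_3² - 32·y_3² = 384199201 - 384199200 = 1 (should be 1). ✓

(x_1, y_1) = (17, 3); (x_3, y_3) = (19601, 3465).


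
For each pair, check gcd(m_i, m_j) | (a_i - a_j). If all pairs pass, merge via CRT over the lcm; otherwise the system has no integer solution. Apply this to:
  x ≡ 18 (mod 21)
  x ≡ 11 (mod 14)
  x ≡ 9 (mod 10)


Moduli 21, 14, 10 are not pairwise coprime, so CRT works modulo lcm(m_i) when all pairwise compatibility conditions hold.
Pairwise compatibility: gcd(m_i, m_j) must divide a_i - a_j for every pair.
Merge one congruence at a time:
  Start: x ≡ 18 (mod 21).
  Combine with x ≡ 11 (mod 14): gcd(21, 14) = 7; 11 - 18 = -7, which IS divisible by 7, so compatible.
    Write x = 18 + 21·t and substitute into x ≡ 11 (mod 14): 21·t ≡ 11 − 18 = -7 (mod 14).
    Divide the congruence (and modulus) by g = 7: 3·t ≡ -1 (mod 2).
    Reduce coefficients mod 2: 1·t ≡ 1 (mod 2).
    So t ≡ 1 (mod 2).
    Then x = 18 + 21·1 = 39, valid modulo lcm(21, 14) = 42: x ≡ 39 (mod 42).
  Combine with x ≡ 9 (mod 10): gcd(42, 10) = 2; 9 - 39 = -30, which IS divisible by 2, so compatible.
    Write x = 39 + 42·t and substitute into x ≡ 9 (mod 10): 42·t ≡ 9 − 39 = -30 (mod 10).
    Divide the congruence (and modulus) by g = 2: 21·t ≡ -15 (mod 5).
    Reduce coefficients mod 5: 1·t ≡ 0 (mod 5).
    So t ≡ 0 (mod 5).
    Then x = 39 + 42·0 = 39, valid modulo lcm(42, 10) = 210: x ≡ 39 (mod 210).
Verify: 39 mod 21 = 18, 39 mod 14 = 11, 39 mod 10 = 9.

x ≡ 39 (mod 210).


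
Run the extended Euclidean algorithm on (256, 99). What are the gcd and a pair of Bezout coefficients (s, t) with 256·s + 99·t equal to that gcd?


Euclidean algorithm on (256, 99) — divide until remainder is 0:
  256 = 2 · 99 + 58
  99 = 1 · 58 + 41
  58 = 1 · 41 + 17
  41 = 2 · 17 + 7
  17 = 2 · 7 + 3
  7 = 2 · 3 + 1
  3 = 3 · 1 + 0
gcd(256, 99) = 1.
Track Bezout coefficients alongside the remainders: start with r₀ = 256 = a·1 + b·0 (s = 1, t = 0) and r₁ = 99 = a·0 + b·1 (s = 0, t = 1); each new remainder r_{k+1} = r_{k-1} − q_k·r_k inherits s_{k+1} = s_{k-1} − q_k·s_k, t_{k+1} = t_{k-1} − q_k·t_k, so r_k = a·s_k + b·t_k at every step:
  q = 2: r = 58, s = 1 − 2·0 = 1, t = 0 − 2·1 = -2  (check: 256·1 + 99·(-2) = 58)
  q = 1: r = 41, s = 0 − 1·1 = -1, t = 1 − 1·(-2) = 3  (check: 256·(-1) + 99·3 = 41)
  q = 1: r = 17, s = 1 − 1·(-1) = 2, t = -2 − 1·3 = -5  (check: 256·2 + 99·(-5) = 17)
  q = 2: r = 7, s = -1 − 2·2 = -5, t = 3 − 2·(-5) = 13  (check: 256·(-5) + 99·13 = 7)
  q = 2: r = 3, s = 2 − 2·(-5) = 12, t = -5 − 2·13 = -31  (check: 256·12 + 99·(-31) = 3)
  q = 2: r = 1, s = -5 − 2·12 = -29, t = 13 − 2·(-31) = 75  (check: 256·(-29) + 99·75 = 1)
The row with r = 1 (the gcd) gives the Bezout coefficients s = -29, t = 75.
Result: 256 · (-29) + 99 · (75) = 1.

gcd(256, 99) = 1; s = -29, t = 75 (check: 256·(-29) + 99·75 = 1).


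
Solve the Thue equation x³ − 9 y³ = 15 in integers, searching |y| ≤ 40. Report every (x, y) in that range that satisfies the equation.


The equation is x³ - 9y³ = 15. For fixed y, x³ = 9·y³ + 15, so a solution requires the RHS to be a perfect cube.
Strategy: iterate y from -40 to 40, compute RHS = 9·y³ + 15, and check whether it is a (positive or negative) perfect cube.
Check small values of y:
  y = 0: RHS = 15 is not a perfect cube.
  y = 1: RHS = 24 is not a perfect cube.
  y = -1: RHS = 6 is not a perfect cube.
  y = 2: RHS = 87 is not a perfect cube.
  y = -2: RHS = -57 is not a perfect cube.
  y = 3: RHS = 258 is not a perfect cube.
  y = -3: RHS = -228 is not a perfect cube.
Continuing the search up to |y| = 40 finds no solutions either.
No (x, y) in the scanned range satisfies the equation.

No integer solutions with |y| ≤ 40.


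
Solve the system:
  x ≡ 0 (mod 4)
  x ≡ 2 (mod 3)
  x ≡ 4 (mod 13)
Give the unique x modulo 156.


Moduli 4, 3, 13 are pairwise coprime; by CRT there is a unique solution modulo M = 4 · 3 · 13 = 156.
Solve pairwise, accumulating the modulus:
  Start with x ≡ 0 (mod 4).
  Combine with x ≡ 2 (mod 3): since gcd(4, 3) = 1, we get a unique residue mod 12.
    Write x = 0 + 4·t and substitute into x ≡ 2 (mod 3): 4·t ≡ 2 − 0 = 2 (mod 3).
    Reduce coefficients mod 3: 1·t ≡ 2 (mod 3).
    So t ≡ 2 (mod 3).
    Then x = 0 + 4·2 = 8, valid modulo lcm(4, 3) = 12: x ≡ 8 (mod 12).
  Combine with x ≡ 4 (mod 13): since gcd(12, 13) = 1, we get a unique residue mod 156.
    Write x = 8 + 12·t and substitute into x ≡ 4 (mod 13): 12·t ≡ 4 − 8 = -4 (mod 13).
    Reduce coefficients mod 13: 12·t ≡ 9 (mod 13).
    The inverse of 12 mod 13 is 12 (since 12·12 = 144 = 11·13 + 1), so t ≡ 12·9 = 108 ≡ 4 (mod 13).
    Then x = 8 + 12·4 = 56, valid modulo lcm(12, 13) = 156: x ≡ 56 (mod 156).
Verify: 56 mod 4 = 0 ✓, 56 mod 3 = 2 ✓, 56 mod 13 = 4 ✓.

x ≡ 56 (mod 156).


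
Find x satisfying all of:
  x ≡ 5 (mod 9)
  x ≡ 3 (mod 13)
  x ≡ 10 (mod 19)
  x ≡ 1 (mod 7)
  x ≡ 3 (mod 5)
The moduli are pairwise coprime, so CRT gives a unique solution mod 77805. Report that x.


Product of moduli M = 9 · 13 · 19 · 7 · 5 = 77805.
Merge one congruence at a time:
  Start: x ≡ 5 (mod 9).
  Combine with x ≡ 3 (mod 13); new modulus lcm = 117.
    Write x = 5 + 9·t and substitute into x ≡ 3 (mod 13): 9·t ≡ 3 − 5 = -2 (mod 13).
    Reduce coefficients mod 13: 9·t ≡ 11 (mod 13).
    The inverse of 9 mod 13 is 3 (since 9·3 = 27 = 2·13 + 1), so t ≡ 3·11 = 33 ≡ 7 (mod 13).
    Then x = 5 + 9·7 = 68, valid modulo lcm(9, 13) = 117: x ≡ 68 (mod 117).
  Combine with x ≡ 10 (mod 19); new modulus lcm = 2223.
    Write x = 68 + 117·t and substitute into x ≡ 10 (mod 19): 117·t ≡ 10 − 68 = -58 (mod 19).
    Reduce coefficients mod 19: 3·t ≡ 18 (mod 19).
    The inverse of 3 mod 19 is 13 (since 3·13 = 39 = 2·19 + 1), so t ≡ 13·18 = 234 ≡ 6 (mod 19).
    Then x = 68 + 117·6 = 770, valid modulo lcm(117, 19) = 2223: x ≡ 770 (mod 2223).
  Combine with x ≡ 1 (mod 7); new modulus lcm = 15561.
    Write x = 770 + 2223·t and substitute into x ≡ 1 (mod 7): 2223·t ≡ 1 − 770 = -769 (mod 7).
    Reduce coefficients mod 7: 4·t ≡ 1 (mod 7).
    The inverse of 4 mod 7 is 2 (since 4·2 = 8 = 1·7 + 1), so t ≡ 2·1 = 2 ≡ 2 (mod 7).
    Then x = 770 + 2223·2 = 5216, valid modulo lcm(2223, 7) = 15561: x ≡ 5216 (mod 15561).
  Combine with x ≡ 3 (mod 5); new modulus lcm = 77805.
    Write x = 5216 + 15561·t and substitute into x ≡ 3 (mod 5): 15561·t ≡ 3 − 5216 = -5213 (mod 5).
    Reduce coefficients mod 5: 1·t ≡ 2 (mod 5).
    So t ≡ 2 (mod 5).
    Then x = 5216 + 15561·2 = 36338, valid modulo lcm(15561, 5) = 77805: x ≡ 36338 (mod 77805).
Verify against each original: 36338 mod 9 = 5, 36338 mod 13 = 3, 36338 mod 19 = 10, 36338 mod 7 = 1, 36338 mod 5 = 3.

x ≡ 36338 (mod 77805).


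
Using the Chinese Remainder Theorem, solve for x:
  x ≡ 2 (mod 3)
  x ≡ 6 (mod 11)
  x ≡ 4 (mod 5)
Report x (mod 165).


Moduli 3, 11, 5 are pairwise coprime; by CRT there is a unique solution modulo M = 3 · 11 · 5 = 165.
Solve pairwise, accumulating the modulus:
  Start with x ≡ 2 (mod 3).
  Combine with x ≡ 6 (mod 11): since gcd(3, 11) = 1, we get a unique residue mod 33.
    Write x = 2 + 3·t and substitute into x ≡ 6 (mod 11): 3·t ≡ 6 − 2 = 4 (mod 11).
    The inverse of 3 mod 11 is 4 (since 3·4 = 12 = 1·11 + 1), so t ≡ 4·4 = 16 ≡ 5 (mod 11).
    Then x = 2 + 3·5 = 17, valid modulo lcm(3, 11) = 33: x ≡ 17 (mod 33).
  Combine with x ≡ 4 (mod 5): since gcd(33, 5) = 1, we get a unique residue mod 165.
    Write x = 17 + 33·t and substitute into x ≡ 4 (mod 5): 33·t ≡ 4 − 17 = -13 (mod 5).
    Reduce coefficients mod 5: 3·t ≡ 2 (mod 5).
    The inverse of 3 mod 5 is 2 (since 3·2 = 6 = 1·5 + 1), so t ≡ 2·2 = 4 ≡ 4 (mod 5).
    Then x = 17 + 33·4 = 149, valid modulo lcm(33, 5) = 165: x ≡ 149 (mod 165).
Verify: 149 mod 3 = 2 ✓, 149 mod 11 = 6 ✓, 149 mod 5 = 4 ✓.

x ≡ 149 (mod 165).


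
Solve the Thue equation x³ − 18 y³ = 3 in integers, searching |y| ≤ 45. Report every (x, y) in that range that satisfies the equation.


The equation is x³ - 18y³ = 3. For fixed y, x³ = 18·y³ + 3, so a solution requires the RHS to be a perfect cube.
Strategy: iterate y from -45 to 45, compute RHS = 18·y³ + 3, and check whether it is a (positive or negative) perfect cube.
Check small values of y:
  y = 0: RHS = 3 is not a perfect cube.
  y = 1: RHS = 21 is not a perfect cube.
  y = -1: RHS = -15 is not a perfect cube.
  y = 2: RHS = 147 is not a perfect cube.
  y = -2: RHS = -141 is not a perfect cube.
  y = 3: RHS = 489 is not a perfect cube.
  y = -3: RHS = -483 is not a perfect cube.
Continuing the search up to |y| = 45 finds no solutions either.
No (x, y) in the scanned range satisfies the equation.

No integer solutions with |y| ≤ 45.


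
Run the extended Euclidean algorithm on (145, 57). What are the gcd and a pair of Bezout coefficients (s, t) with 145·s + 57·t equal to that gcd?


Euclidean algorithm on (145, 57) — divide until remainder is 0:
  145 = 2 · 57 + 31
  57 = 1 · 31 + 26
  31 = 1 · 26 + 5
  26 = 5 · 5 + 1
  5 = 5 · 1 + 0
gcd(145, 57) = 1.
Track Bezout coefficients alongside the remainders: start with r₀ = 145 = a·1 + b·0 (s = 1, t = 0) and r₁ = 57 = a·0 + b·1 (s = 0, t = 1); each new remainder r_{k+1} = r_{k-1} − q_k·r_k inherits s_{k+1} = s_{k-1} − q_k·s_k, t_{k+1} = t_{k-1} − q_k·t_k, so r_k = a·s_k + b·t_k at every step:
  q = 2: r = 31, s = 1 − 2·0 = 1, t = 0 − 2·1 = -2  (check: 145·1 + 57·(-2) = 31)
  q = 1: r = 26, s = 0 − 1·1 = -1, t = 1 − 1·(-2) = 3  (check: 145·(-1) + 57·3 = 26)
  q = 1: r = 5, s = 1 − 1·(-1) = 2, t = -2 − 1·3 = -5  (check: 145·2 + 57·(-5) = 5)
  q = 5: r = 1, s = -1 − 5·2 = -11, t = 3 − 5·(-5) = 28  (check: 145·(-11) + 57·28 = 1)
The row with r = 1 (the gcd) gives the Bezout coefficients s = -11, t = 28.
Result: 145 · (-11) + 57 · (28) = 1.

gcd(145, 57) = 1; s = -11, t = 28 (check: 145·(-11) + 57·28 = 1).


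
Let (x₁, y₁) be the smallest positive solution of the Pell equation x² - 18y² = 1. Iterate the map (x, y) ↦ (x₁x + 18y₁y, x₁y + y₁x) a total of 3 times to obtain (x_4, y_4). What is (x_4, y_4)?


Step 1: Find the fundamental solution (x₁, y₁) of x² - 18y² = 1.
  Expand √18 as a continued fraction. a₀ = ⌊√18⌋ = 4; iterate m_{k+1} = d_k·a_k − m_k, d_{k+1} = (18 − m_{k+1}²)/d_k, a_{k+1} = ⌊(a₀ + m_{k+1})/d_{k+1}⌋ (starting m₀ = 0, d₀ = 1), with convergents p_k = a_k·p_{k-1} + p_{k-2}, q_k = a_k·q_{k-1} + q_{k-2} (p₋₁ = 1, q₋₁ = 0):
  k = 0: a₀ = 4; p₀/q₀ = 4/1; p₀² − 18·q₀² = 16 − 18 = -2.
  k = 1: m = 4, d = 2, a = ⌊(4 + 4)/2⌋ = 4; p/q = (4·4 + 1)/(4·1 + 0) = 17/4; p² − 18·q² = 289 − 288 = 1.
  The first convergent with p² − 18·q² = 1 gives the fundamental solution (x₁, y₁) = (17, 4).
Step 2: Apply the recurrence (x_{n+1}, y_{n+1}) = (x₁x_n + 18y₁y_n, x₁y_n + y₁x_n) repeatedly.
  From (x_1, y_1) = (17, 4): x_2 = 17·17 + 18·4·4 = 577; y_2 = 17·4 + 4·17 = 136.
  From (x_2, y_2) = (577, 136): x_3 = 17·577 + 18·4·136 = 19601; y_3 = 17·136 + 4·577 = 4620.
  From (x_3, y_3) = (19601, 4620): x_4 = 17·19601 + 18·4·4620 = 665857; y_4 = 17·4620 + 4·19601 = 156944.
Step 3: Verify x_4² - 18·y_4² = 443365544449 - 443365544448 = 1 (should be 1). ✓

(x_1, y_1) = (17, 4); (x_4, y_4) = (665857, 156944).


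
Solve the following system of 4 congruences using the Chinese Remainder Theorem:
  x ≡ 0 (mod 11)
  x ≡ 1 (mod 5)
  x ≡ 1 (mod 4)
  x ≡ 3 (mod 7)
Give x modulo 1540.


Product of moduli M = 11 · 5 · 4 · 7 = 1540.
Merge one congruence at a time:
  Start: x ≡ 0 (mod 11).
  Combine with x ≡ 1 (mod 5); new modulus lcm = 55.
    Write x = 0 + 11·t and substitute into x ≡ 1 (mod 5): 11·t ≡ 1 − 0 = 1 (mod 5).
    Reduce coefficients mod 5: 1·t ≡ 1 (mod 5).
    So t ≡ 1 (mod 5).
    Then x = 0 + 11·1 = 11, valid modulo lcm(11, 5) = 55: x ≡ 11 (mod 55).
  Combine with x ≡ 1 (mod 4); new modulus lcm = 220.
    Write x = 11 + 55·t and substitute into x ≡ 1 (mod 4): 55·t ≡ 1 − 11 = -10 (mod 4).
    Reduce coefficients mod 4: 3·t ≡ 2 (mod 4).
    The inverse of 3 mod 4 is 3 (since 3·3 = 9 = 2·4 + 1), so t ≡ 3·2 = 6 ≡ 2 (mod 4).
    Then x = 11 + 55·2 = 121, valid modulo lcm(55, 4) = 220: x ≡ 121 (mod 220).
  Combine with x ≡ 3 (mod 7); new modulus lcm = 1540.
    Write x = 121 + 220·t and substitute into x ≡ 3 (mod 7): 220·t ≡ 3 − 121 = -118 (mod 7).
    Reduce coefficients mod 7: 3·t ≡ 1 (mod 7).
    The inverse of 3 mod 7 is 5 (since 3·5 = 15 = 2·7 + 1), so t ≡ 5·1 = 5 ≡ 5 (mod 7).
    Then x = 121 + 220·5 = 1221, valid modulo lcm(220, 7) = 1540: x ≡ 1221 (mod 1540).
Verify against each original: 1221 mod 11 = 0, 1221 mod 5 = 1, 1221 mod 4 = 1, 1221 mod 7 = 3.

x ≡ 1221 (mod 1540).


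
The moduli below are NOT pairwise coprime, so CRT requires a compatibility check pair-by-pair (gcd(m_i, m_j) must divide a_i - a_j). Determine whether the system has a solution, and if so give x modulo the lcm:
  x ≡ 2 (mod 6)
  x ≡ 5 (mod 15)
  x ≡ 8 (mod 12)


Moduli 6, 15, 12 are not pairwise coprime, so CRT works modulo lcm(m_i) when all pairwise compatibility conditions hold.
Pairwise compatibility: gcd(m_i, m_j) must divide a_i - a_j for every pair.
Merge one congruence at a time:
  Start: x ≡ 2 (mod 6).
  Combine with x ≡ 5 (mod 15): gcd(6, 15) = 3; 5 - 2 = 3, which IS divisible by 3, so compatible.
    Write x = 2 + 6·t and substitute into x ≡ 5 (mod 15): 6·t ≡ 5 − 2 = 3 (mod 15).
    Divide the congruence (and modulus) by g = 3: 2·t ≡ 1 (mod 5).
    The inverse of 2 mod 5 is 3 (since 2·3 = 6 = 1·5 + 1), so t ≡ 3·1 = 3 ≡ 3 (mod 5).
    Then x = 2 + 6·3 = 20, valid modulo lcm(6, 15) = 30: x ≡ 20 (mod 30).
  Combine with x ≡ 8 (mod 12): gcd(30, 12) = 6; 8 - 20 = -12, which IS divisible by 6, so compatible.
    Write x = 20 + 30·t and substitute into x ≡ 8 (mod 12): 30·t ≡ 8 − 20 = -12 (mod 12).
    Divide the congruence (and modulus) by g = 6: 5·t ≡ -2 (mod 2).
    Reduce coefficients mod 2: 1·t ≡ 0 (mod 2).
    So t ≡ 0 (mod 2).
    Then x = 20 + 30·0 = 20, valid modulo lcm(30, 12) = 60: x ≡ 20 (mod 60).
Verify: 20 mod 6 = 2, 20 mod 15 = 5, 20 mod 12 = 8.

x ≡ 20 (mod 60).
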